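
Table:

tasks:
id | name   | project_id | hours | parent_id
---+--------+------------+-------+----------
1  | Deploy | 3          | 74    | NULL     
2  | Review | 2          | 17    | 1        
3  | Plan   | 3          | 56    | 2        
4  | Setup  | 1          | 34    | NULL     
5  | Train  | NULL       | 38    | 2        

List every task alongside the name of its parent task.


This is a self-join: tasks is joined to a second copy of itself, matching each row's parent_id to another row's id. Use LEFT JOIN so rows with parent_id=NULL are kept.
  - task 1 (Deploy): parent_id=NULL -> NULL
  - task 2 (Review): parent_id=1 -> Deploy
  - task 3 (Plan): parent_id=2 -> Review
  - task 4 (Setup): parent_id=NULL -> NULL
  - task 5 (Train): parent_id=2 -> Review

SQL:
SELECT a.name AS item, b.name AS parent
FROM tasks a
LEFT JOIN tasks b ON a.parent_id = b.id

Result:
item   | parent
-------+-------
Deploy | NULL  
Review | Deploy
Plan   | Review
Setup  | NULL  
Train  | Review


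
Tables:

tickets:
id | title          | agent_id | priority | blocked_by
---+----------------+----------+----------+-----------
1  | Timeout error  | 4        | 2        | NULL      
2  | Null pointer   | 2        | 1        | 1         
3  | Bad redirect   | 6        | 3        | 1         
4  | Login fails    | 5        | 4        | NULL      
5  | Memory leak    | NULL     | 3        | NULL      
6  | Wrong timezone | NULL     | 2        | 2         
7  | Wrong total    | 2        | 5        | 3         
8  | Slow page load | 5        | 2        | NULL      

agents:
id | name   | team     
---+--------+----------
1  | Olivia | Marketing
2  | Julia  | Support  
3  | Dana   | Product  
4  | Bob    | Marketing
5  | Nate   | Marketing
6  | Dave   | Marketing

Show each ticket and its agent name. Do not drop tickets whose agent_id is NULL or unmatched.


LEFT JOIN keeps every row from tickets (the left table); where agent_id has no match in agents, the agent columns become NULL. Walk through each ticket:
  - ticket 1 (Timeout error): agent_id=4 -> matches Bob
  - ticket 2 (Null pointer): agent_id=2 -> matches Julia
  - ticket 3 (Bad redirect): agent_id=6 -> matches Dave
  - ticket 4 (Login fails): agent_id=5 -> matches Nate
  - ticket 5 (Memory leak): agent_id=NULL, no match -> kept with NULL
  - ticket 6 (Wrong timezone): agent_id=NULL, no match -> kept with NULL
  - ticket 7 (Wrong total): agent_id=2 -> matches Julia
  - ticket 8 (Slow page load): agent_id=5 -> matches Nate
All 8 rows appear; 2 have NULL agent.

SQL:
SELECT a.title, b.name AS agent
FROM tickets a
LEFT JOIN agents b ON a.agent_id = b.id

Result:
title          | agent
---------------+------
Timeout error  | Bob  
Null pointer   | Julia
Bad redirect   | Dave 
Login fails    | Nate 
Memory leak    | NULL 
Wrong timezone | NULL 
Wrong total    | Julia
Slow page load | Nate 


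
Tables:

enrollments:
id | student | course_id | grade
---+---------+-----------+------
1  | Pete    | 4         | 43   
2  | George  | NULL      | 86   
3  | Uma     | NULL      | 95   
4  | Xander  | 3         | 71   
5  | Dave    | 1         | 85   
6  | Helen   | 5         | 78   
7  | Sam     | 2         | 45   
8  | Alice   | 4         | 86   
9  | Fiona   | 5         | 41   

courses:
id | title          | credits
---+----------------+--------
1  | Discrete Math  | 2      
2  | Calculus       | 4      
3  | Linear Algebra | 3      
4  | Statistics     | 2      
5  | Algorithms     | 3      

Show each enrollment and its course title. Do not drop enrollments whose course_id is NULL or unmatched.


LEFT JOIN keeps every row from enrollments (the left table); where course_id has no match in courses, the course columns become NULL. Walk through each enrollment:
  - enrollment 1 (Pete): course_id=4 -> matches Statistics
  - enrollment 2 (George): course_id=NULL, no match -> kept with NULL
  - enrollment 3 (Uma): course_id=NULL, no match -> kept with NULL
  - enrollment 4 (Xander): course_id=3 -> matches Linear Algebra
  - enrollment 5 (Dave): course_id=1 -> matches Discrete Math
  - enrollment 6 (Helen): course_id=5 -> matches Algorithms
  - enrollment 7 (Sam): course_id=2 -> matches Calculus
  - enrollment 8 (Alice): course_id=4 -> matches Statistics
  - enrollment 9 (Fiona): course_id=5 -> matches Algorithms
All 9 rows appear; 2 have NULL course.

SQL:
SELECT a.student, b.title AS course
FROM enrollments a
LEFT JOIN courses b ON a.course_id = b.id

Result:
student | course        
--------+---------------
Pete    | Statistics    
George  | NULL          
Uma     | NULL          
Xander  | Linear Algebra
Dave    | Discrete Math 
Helen   | Algorithms    
Sam     | Calculus      
Alice   | Statistics    
Fiona   | Algorithms    


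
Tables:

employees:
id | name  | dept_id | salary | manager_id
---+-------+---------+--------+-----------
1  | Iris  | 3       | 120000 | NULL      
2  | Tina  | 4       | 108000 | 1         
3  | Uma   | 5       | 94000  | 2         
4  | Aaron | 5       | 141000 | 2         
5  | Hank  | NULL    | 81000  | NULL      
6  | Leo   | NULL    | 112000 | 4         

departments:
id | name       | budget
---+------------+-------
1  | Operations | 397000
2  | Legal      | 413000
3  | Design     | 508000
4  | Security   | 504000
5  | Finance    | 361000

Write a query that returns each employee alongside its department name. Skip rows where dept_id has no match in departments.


INNER JOIN keeps only employees rows whose dept_id matches an id in departments. Walk through each employee:
  - employee 1 (Iris): dept_id=3 -> matches Design
  - employee 2 (Tina): dept_id=4 -> matches Security
  - employee 3 (Uma): dept_id=5 -> matches Finance
  - employee 4 (Aaron): dept_id=5 -> matches Finance
  - employee 5 (Hank): dept_id=NULL, no match -> dropped
  - employee 6 (Leo): dept_id=NULL, no match -> dropped
So 2 of 6 rows are dropped.

SQL:
SELECT a.name, b.name AS department
FROM employees a
INNER JOIN departments b ON a.dept_id = b.id

Result:
name  | department
------+-----------
Iris  | Design    
Tina  | Security  
Uma   | Finance   
Aaron | Finance   


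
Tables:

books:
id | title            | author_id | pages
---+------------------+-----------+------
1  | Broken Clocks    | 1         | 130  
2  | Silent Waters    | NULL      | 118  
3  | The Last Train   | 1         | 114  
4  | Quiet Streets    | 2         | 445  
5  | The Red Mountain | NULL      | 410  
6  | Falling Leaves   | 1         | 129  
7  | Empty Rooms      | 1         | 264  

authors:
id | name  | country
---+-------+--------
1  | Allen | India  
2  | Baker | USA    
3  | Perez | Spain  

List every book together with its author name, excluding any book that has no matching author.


INNER JOIN keeps only books rows whose author_id matches an id in authors. Walk through each book:
  - book 1 (Broken Clocks): author_id=1 -> matches Allen
  - book 2 (Silent Waters): author_id=NULL, no match -> dropped
  - book 3 (The Last Train): author_id=1 -> matches Allen
  - book 4 (Quiet Streets): author_id=2 -> matches Baker
  - book 5 (The Red Mountain): author_id=NULL, no match -> dropped
  - book 6 (Falling Leaves): author_id=1 -> matches Allen
  - book 7 (Empty Rooms): author_id=1 -> matches Allen
So 2 of 7 rows are dropped.

SQL:
SELECT a.title, b.name AS author
FROM books a
INNER JOIN authors b ON a.author_id = b.id

Result:
title          | author
---------------+-------
Broken Clocks  | Allen 
The Last Train | Allen 
Quiet Streets  | Baker 
Falling Leaves | Allen 
Empty Rooms    | Allen 


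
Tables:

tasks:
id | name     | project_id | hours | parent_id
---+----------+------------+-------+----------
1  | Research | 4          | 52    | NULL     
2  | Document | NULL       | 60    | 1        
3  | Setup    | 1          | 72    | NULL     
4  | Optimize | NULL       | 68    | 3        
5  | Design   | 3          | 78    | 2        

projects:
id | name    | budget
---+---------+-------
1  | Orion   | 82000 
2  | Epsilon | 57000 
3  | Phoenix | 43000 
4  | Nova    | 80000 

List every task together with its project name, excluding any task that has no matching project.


INNER JOIN keeps only tasks rows whose project_id matches an id in projects. Walk through each task:
  - task 1 (Research): project_id=4 -> matches Nova
  - task 2 (Document): project_id=NULL, no match -> dropped
  - task 3 (Setup): project_id=1 -> matches Orion
  - task 4 (Optimize): project_id=NULL, no match -> dropped
  - task 5 (Design): project_id=3 -> matches Phoenix
So 2 of 5 rows are dropped.

SQL:
SELECT a.name, b.name AS project
FROM tasks a
INNER JOIN projects b ON a.project_id = b.id

Result:
name     | project
---------+--------
Research | Nova   
Setup    | Orion  
Design   | Phoenix


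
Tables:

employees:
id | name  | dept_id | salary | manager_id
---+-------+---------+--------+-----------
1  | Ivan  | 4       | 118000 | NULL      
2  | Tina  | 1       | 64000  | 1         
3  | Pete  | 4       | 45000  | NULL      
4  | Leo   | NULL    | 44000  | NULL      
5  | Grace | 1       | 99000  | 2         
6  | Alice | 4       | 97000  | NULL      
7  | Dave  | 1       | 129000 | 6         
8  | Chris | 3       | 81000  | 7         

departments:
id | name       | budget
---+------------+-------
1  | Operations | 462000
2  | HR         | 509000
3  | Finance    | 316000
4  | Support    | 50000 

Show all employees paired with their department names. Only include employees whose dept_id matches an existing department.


INNER JOIN keeps only employees rows whose dept_id matches an id in departments. Walk through each employee:
  - employee 1 (Ivan): dept_id=4 -> matches Support
  - employee 2 (Tina): dept_id=1 -> matches Operations
  - employee 3 (Pete): dept_id=4 -> matches Support
  - employee 4 (Leo): dept_id=NULL, no match -> dropped
  - employee 5 (Grace): dept_id=1 -> matches Operations
  - employee 6 (Alice): dept_id=4 -> matches Support
  - employee 7 (Dave): dept_id=1 -> matches Operations
  - employee 8 (Chris): dept_id=3 -> matches Finance
So 1 of 8 rows is dropped.

SQL:
SELECT a.name, b.name AS department
FROM employees a
INNER JOIN departments b ON a.dept_id = b.id

Result:
name  | department
------+-----------
Ivan  | Support   
Tina  | Operations
Pete  | Support   
Grace | Operations
Alice | Support   
Dave  | Operations
Chris | Finance   


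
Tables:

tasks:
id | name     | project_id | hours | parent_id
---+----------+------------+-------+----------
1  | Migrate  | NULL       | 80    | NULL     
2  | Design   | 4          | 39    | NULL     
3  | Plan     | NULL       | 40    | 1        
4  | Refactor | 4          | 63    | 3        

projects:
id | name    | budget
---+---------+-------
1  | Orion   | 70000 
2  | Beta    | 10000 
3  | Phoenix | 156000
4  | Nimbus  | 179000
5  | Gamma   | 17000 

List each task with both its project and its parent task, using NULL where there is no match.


Two LEFT JOINs from the same base table tasks: one to projects via project_id, one to tasks itself via parent_id. Both are LEFT so every task is preserved.
Match against projects:
  - task 1 (Migrate): project_id=NULL, no match -> kept with NULL
  - task 2 (Design): project_id=4 -> matches Nimbus
  - task 3 (Plan): project_id=NULL, no match -> kept with NULL
  - task 4 (Refactor): project_id=4 -> matches Nimbus
Match against tasks (self):
  - task 1 (Migrate): parent_id=NULL -> NULL
  - task 2 (Design): parent_id=NULL -> NULL
  - task 3 (Plan): parent_id=1 -> Migrate
  - task 4 (Refactor): parent_id=3 -> Plan

SQL:
SELECT a.name, b.name AS project, c.name AS parent
FROM tasks a
LEFT JOIN projects b ON a.project_id = b.id
LEFT JOIN tasks c ON a.parent_id = c.id

Result:
name     | project | parent 
---------+---------+--------
Migrate  | NULL    | NULL   
Design   | Nimbus  | NULL   
Plan     | NULL    | Migrate
Refactor | Nimbus  | Plan   


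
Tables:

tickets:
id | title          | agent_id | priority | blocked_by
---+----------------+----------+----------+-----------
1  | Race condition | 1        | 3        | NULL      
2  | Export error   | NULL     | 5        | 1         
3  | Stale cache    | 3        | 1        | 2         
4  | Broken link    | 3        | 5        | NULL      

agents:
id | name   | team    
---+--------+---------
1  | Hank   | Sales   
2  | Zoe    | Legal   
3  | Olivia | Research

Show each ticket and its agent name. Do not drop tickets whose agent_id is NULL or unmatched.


LEFT JOIN keeps every row from tickets (the left table); where agent_id has no match in agents, the agent columns become NULL. Walk through each ticket:
  - ticket 1 (Race condition): agent_id=1 -> matches Hank
  - ticket 2 (Export error): agent_id=NULL, no match -> kept with NULL
  - ticket 3 (Stale cache): agent_id=3 -> matches Olivia
  - ticket 4 (Broken link): agent_id=3 -> matches Olivia
All 4 rows appear; 1 has NULL agent.

SQL:
SELECT a.title, b.name AS agent
FROM tickets a
LEFT JOIN agents b ON a.agent_id = b.id

Result:
title          | agent 
---------------+-------
Race condition | Hank  
Export error   | NULL  
Stale cache    | Olivia
Broken link    | Olivia


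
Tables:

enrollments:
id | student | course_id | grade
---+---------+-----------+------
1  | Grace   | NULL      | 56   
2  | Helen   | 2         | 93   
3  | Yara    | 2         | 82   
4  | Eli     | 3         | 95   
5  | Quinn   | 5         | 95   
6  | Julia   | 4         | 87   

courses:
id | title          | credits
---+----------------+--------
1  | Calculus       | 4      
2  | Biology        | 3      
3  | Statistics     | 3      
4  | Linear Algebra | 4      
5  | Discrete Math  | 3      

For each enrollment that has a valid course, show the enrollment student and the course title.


INNER JOIN keeps only enrollments rows whose course_id matches an id in courses. Walk through each enrollment:
  - enrollment 1 (Grace): course_id=NULL, no match -> dropped
  - enrollment 2 (Helen): course_id=2 -> matches Biology
  - enrollment 3 (Yara): course_id=2 -> matches Biology
  - enrollment 4 (Eli): course_id=3 -> matches Statistics
  - enrollment 5 (Quinn): course_id=5 -> matches Discrete Math
  - enrollment 6 (Julia): course_id=4 -> matches Linear Algebra
So 1 of 6 rows is dropped.

SQL:
SELECT a.student, b.title AS course
FROM enrollments a
INNER JOIN courses b ON a.course_id = b.id

Result:
student | course        
--------+---------------
Helen   | Biology       
Yara    | Biology       
Eli     | Statistics    
Quinn   | Discrete Math 
Julia   | Linear Algebra


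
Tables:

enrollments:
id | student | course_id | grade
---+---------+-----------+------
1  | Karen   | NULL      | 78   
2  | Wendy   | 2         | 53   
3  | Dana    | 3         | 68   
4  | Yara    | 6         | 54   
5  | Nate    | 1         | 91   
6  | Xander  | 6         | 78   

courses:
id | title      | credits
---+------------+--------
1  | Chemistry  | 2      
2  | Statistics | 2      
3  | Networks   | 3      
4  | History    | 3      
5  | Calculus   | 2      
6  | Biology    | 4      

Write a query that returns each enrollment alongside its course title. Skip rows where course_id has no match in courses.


INNER JOIN keeps only enrollments rows whose course_id matches an id in courses. Walk through each enrollment:
  - enrollment 1 (Karen): course_id=NULL, no match -> dropped
  - enrollment 2 (Wendy): course_id=2 -> matches Statistics
  - enrollment 3 (Dana): course_id=3 -> matches Networks
  - enrollment 4 (Yara): course_id=6 -> matches Biology
  - enrollment 5 (Nate): course_id=1 -> matches Chemistry
  - enrollment 6 (Xander): course_id=6 -> matches Biology
So 1 of 6 rows is dropped.

SQL:
SELECT a.student, b.title AS course
FROM enrollments a
INNER JOIN courses b ON a.course_id = b.id

Result:
student | course    
--------+-----------
Wendy   | Statistics
Dana    | Networks  
Yara    | Biology   
Nate    | Chemistry 
Xander  | Biology   


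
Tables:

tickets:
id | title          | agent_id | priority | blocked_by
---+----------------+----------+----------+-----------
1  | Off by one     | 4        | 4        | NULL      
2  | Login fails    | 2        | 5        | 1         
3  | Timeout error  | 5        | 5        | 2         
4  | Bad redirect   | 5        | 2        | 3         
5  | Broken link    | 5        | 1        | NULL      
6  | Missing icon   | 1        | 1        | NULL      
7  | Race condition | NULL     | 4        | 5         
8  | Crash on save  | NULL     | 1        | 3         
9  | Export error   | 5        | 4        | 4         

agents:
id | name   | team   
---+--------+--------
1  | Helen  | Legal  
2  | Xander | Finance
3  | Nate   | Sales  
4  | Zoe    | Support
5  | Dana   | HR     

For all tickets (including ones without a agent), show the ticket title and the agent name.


LEFT JOIN keeps every row from tickets (the left table); where agent_id has no match in agents, the agent columns become NULL. Walk through each ticket:
  - ticket 1 (Off by one): agent_id=4 -> matches Zoe
  - ticket 2 (Login fails): agent_id=2 -> matches Xander
  - ticket 3 (Timeout error): agent_id=5 -> matches Dana
  - ticket 4 (Bad redirect): agent_id=5 -> matches Dana
  - ticket 5 (Broken link): agent_id=5 -> matches Dana
  - ticket 6 (Missing icon): agent_id=1 -> matches Helen
  - ticket 7 (Race condition): agent_id=NULL, no match -> kept with NULL
  - ticket 8 (Crash on save): agent_id=NULL, no match -> kept with NULL
  - ticket 9 (Export error): agent_id=5 -> matches Dana
All 9 rows appear; 2 have NULL agent.

SQL:
SELECT a.title, b.name AS agent
FROM tickets a
LEFT JOIN agents b ON a.agent_id = b.id

Result:
title          | agent 
---------------+-------
Off by one     | Zoe   
Login fails    | Xander
Timeout error  | Dana  
Bad redirect   | Dana  
Broken link    | Dana  
Missing icon   | Helen 
Race condition | NULL  
Crash on save  | NULL  
Export error   | Dana  


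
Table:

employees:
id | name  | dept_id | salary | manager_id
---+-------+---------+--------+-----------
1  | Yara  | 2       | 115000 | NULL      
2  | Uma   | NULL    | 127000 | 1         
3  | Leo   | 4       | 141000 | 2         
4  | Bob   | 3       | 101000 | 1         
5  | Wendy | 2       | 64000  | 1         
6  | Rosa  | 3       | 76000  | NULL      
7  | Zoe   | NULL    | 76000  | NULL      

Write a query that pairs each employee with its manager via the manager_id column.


This is a self-join: employees is joined to a second copy of itself, matching each row's manager_id to another row's id. Use LEFT JOIN so rows with manager_id=NULL are kept.
  - employee 1 (Yara): manager_id=NULL -> NULL
  - employee 2 (Uma): manager_id=1 -> Yara
  - employee 3 (Leo): manager_id=2 -> Uma
  - employee 4 (Bob): manager_id=1 -> Yara
  - employee 5 (Wendy): manager_id=1 -> Yara
  - employee 6 (Rosa): manager_id=NULL -> NULL
  - employee 7 (Zoe): manager_id=NULL -> NULL

SQL:
SELECT a.name AS item, b.name AS manager
FROM employees a
LEFT JOIN employees b ON a.manager_id = b.id

Result:
item  | manager
------+--------
Yara  | NULL   
Uma   | Yara   
Leo   | Uma    
Bob   | Yara   
Wendy | Yara   
Rosa  | NULL   
Zoe   | NULL   


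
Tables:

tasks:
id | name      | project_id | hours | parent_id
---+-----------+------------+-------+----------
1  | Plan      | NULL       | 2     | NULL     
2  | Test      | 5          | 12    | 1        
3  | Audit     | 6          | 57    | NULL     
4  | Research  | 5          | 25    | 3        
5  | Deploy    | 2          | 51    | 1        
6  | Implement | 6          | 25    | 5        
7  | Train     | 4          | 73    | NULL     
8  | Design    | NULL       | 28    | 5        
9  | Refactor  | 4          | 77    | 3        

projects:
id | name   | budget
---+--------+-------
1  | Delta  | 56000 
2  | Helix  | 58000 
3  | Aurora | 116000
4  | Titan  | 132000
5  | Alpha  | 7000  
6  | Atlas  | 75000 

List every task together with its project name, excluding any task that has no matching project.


INNER JOIN keeps only tasks rows whose project_id matches an id in projects. Walk through each task:
  - task 1 (Plan): project_id=NULL, no match -> dropped
  - task 2 (Test): project_id=5 -> matches Alpha
  - task 3 (Audit): project_id=6 -> matches Atlas
  - task 4 (Research): project_id=5 -> matches Alpha
  - task 5 (Deploy): project_id=2 -> matches Helix
  - task 6 (Implement): project_id=6 -> matches Atlas
  - task 7 (Train): project_id=4 -> matches Titan
  - task 8 (Design): project_id=NULL, no match -> dropped
  - task 9 (Refactor): project_id=4 -> matches Titan
So 2 of 9 rows are dropped.

SQL:
SELECT a.name, b.name AS project
FROM tasks a
INNER JOIN projects b ON a.project_id = b.id

Result:
name      | project
----------+--------
Test      | Alpha  
Audit     | Atlas  
Research  | Alpha  
Deploy    | Helix  
Implement | Atlas  
Train     | Titan  
Refactor  | Titan  


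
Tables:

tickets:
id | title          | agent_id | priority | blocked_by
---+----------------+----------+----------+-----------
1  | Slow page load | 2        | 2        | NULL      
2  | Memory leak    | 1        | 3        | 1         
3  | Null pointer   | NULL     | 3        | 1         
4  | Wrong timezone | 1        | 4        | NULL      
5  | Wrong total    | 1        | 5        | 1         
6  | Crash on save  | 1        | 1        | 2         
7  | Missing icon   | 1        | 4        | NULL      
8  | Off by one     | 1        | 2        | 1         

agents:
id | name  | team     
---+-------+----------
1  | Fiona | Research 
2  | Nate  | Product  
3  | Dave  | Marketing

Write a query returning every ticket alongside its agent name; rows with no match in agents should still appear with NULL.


LEFT JOIN keeps every row from tickets (the left table); where agent_id has no match in agents, the agent columns become NULL. Walk through each ticket:
  - ticket 1 (Slow page load): agent_id=2 -> matches Nate
  - ticket 2 (Memory leak): agent_id=1 -> matches Fiona
  - ticket 3 (Null pointer): agent_id=NULL, no match -> kept with NULL
  - ticket 4 (Wrong timezone): agent_id=1 -> matches Fiona
  - ticket 5 (Wrong total): agent_id=1 -> matches Fiona
  - ticket 6 (Crash on save): agent_id=1 -> matches Fiona
  - ticket 7 (Missing icon): agent_id=1 -> matches Fiona
  - ticket 8 (Off by one): agent_id=1 -> matches Fiona
All 8 rows appear; 1 has NULL agent.

SQL:
SELECT a.title, b.name AS agent
FROM tickets a
LEFT JOIN agents b ON a.agent_id = b.id

Result:
title          | agent
---------------+------
Slow page load | Nate 
Memory leak    | Fiona
Null pointer   | NULL 
Wrong timezone | Fiona
Wrong total    | Fiona
Crash on save  | Fiona
Missing icon   | Fiona
Off by one     | Fiona


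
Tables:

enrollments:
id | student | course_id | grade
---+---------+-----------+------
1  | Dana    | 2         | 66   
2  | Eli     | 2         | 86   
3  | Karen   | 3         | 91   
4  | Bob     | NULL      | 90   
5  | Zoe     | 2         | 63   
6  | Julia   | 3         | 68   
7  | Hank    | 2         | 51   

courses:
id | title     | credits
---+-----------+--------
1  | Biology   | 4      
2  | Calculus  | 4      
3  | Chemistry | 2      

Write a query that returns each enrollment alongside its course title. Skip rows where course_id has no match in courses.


INNER JOIN keeps only enrollments rows whose course_id matches an id in courses. Walk through each enrollment:
  - enrollment 1 (Dana): course_id=2 -> matches Calculus
  - enrollment 2 (Eli): course_id=2 -> matches Calculus
  - enrollment 3 (Karen): course_id=3 -> matches Chemistry
  - enrollment 4 (Bob): course_id=NULL, no match -> dropped
  - enrollment 5 (Zoe): course_id=2 -> matches Calculus
  - enrollment 6 (Julia): course_id=3 -> matches Chemistry
  - enrollment 7 (Hank): course_id=2 -> matches Calculus
So 1 of 7 rows is dropped.

SQL:
SELECT a.student, b.title AS course
FROM enrollments a
INNER JOIN courses b ON a.course_id = b.id

Result:
student | course   
--------+----------
Dana    | Calculus 
Eli     | Calculus 
Karen   | Chemistry
Zoe     | Calculus 
Julia   | Chemistry
Hank    | Calculus 


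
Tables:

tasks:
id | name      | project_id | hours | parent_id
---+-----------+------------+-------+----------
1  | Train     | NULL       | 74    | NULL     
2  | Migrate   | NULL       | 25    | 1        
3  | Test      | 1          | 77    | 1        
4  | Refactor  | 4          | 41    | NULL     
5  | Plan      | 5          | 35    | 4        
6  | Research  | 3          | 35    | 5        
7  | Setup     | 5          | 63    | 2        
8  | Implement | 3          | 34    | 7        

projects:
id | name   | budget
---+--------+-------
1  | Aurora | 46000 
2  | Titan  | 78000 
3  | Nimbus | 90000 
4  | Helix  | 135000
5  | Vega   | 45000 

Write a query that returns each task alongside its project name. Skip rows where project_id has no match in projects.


INNER JOIN keeps only tasks rows whose project_id matches an id in projects. Walk through each task:
  - task 1 (Train): project_id=NULL, no match -> dropped
  - task 2 (Migrate): project_id=NULL, no match -> dropped
  - task 3 (Test): project_id=1 -> matches Aurora
  - task 4 (Refactor): project_id=4 -> matches Helix
  - task 5 (Plan): project_id=5 -> matches Vega
  - task 6 (Research): project_id=3 -> matches Nimbus
  - task 7 (Setup): project_id=5 -> matches Vega
  - task 8 (Implement): project_id=3 -> matches Nimbus
So 2 of 8 rows are dropped.

SQL:
SELECT a.name, b.name AS project
FROM tasks a
INNER JOIN projects b ON a.project_id = b.id

Result:
name      | project
----------+--------
Test      | Aurora 
Refactor  | Helix  
Plan      | Vega   
Research  | Nimbus 
Setup     | Vega   
Implement | Nimbus 


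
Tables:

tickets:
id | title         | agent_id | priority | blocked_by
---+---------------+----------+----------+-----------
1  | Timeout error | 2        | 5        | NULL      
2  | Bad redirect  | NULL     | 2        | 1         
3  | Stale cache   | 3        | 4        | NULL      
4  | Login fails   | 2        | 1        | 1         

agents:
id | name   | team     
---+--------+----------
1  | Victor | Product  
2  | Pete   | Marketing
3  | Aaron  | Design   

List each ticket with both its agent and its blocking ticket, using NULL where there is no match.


Two LEFT JOINs from the same base table tickets: one to agents via agent_id, one to tickets itself via blocked_by. Both are LEFT so every ticket is preserved.
Match against agents:
  - ticket 1 (Timeout error): agent_id=2 -> matches Pete
  - ticket 2 (Bad redirect): agent_id=NULL, no match -> kept with NULL
  - ticket 3 (Stale cache): agent_id=3 -> matches Aaron
  - ticket 4 (Login fails): agent_id=2 -> matches Pete
Match against tickets (self):
  - ticket 1 (Timeout error): blocked_by=NULL -> NULL
  - ticket 2 (Bad redirect): blocked_by=1 -> Timeout error
  - ticket 3 (Stale cache): blocked_by=NULL -> NULL
  - ticket 4 (Login fails): blocked_by=1 -> Timeout error

SQL:
SELECT a.title, b.name AS agent, c.title AS blocked_by
FROM tickets a
LEFT JOIN agents b ON a.agent_id = b.id
LEFT JOIN tickets c ON a.blocked_by = c.id

Result:
title         | agent | blocked_by   
--------------+-------+--------------
Timeout error | Pete  | NULL         
Bad redirect  | NULL  | Timeout error
Stale cache   | Aaron | NULL         
Login fails   | Pete  | Timeout error


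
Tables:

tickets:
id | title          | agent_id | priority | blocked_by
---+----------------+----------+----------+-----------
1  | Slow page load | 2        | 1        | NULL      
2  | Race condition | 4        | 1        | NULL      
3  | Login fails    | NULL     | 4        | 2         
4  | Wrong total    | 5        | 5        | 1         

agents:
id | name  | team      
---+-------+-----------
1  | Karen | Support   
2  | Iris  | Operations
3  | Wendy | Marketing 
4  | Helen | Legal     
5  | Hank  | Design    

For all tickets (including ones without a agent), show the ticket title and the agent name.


LEFT JOIN keeps every row from tickets (the left table); where agent_id has no match in agents, the agent columns become NULL. Walk through each ticket:
  - ticket 1 (Slow page load): agent_id=2 -> matches Iris
  - ticket 2 (Race condition): agent_id=4 -> matches Helen
  - ticket 3 (Login fails): agent_id=NULL, no match -> kept with NULL
  - ticket 4 (Wrong total): agent_id=5 -> matches Hank
All 4 rows appear; 1 has NULL agent.

SQL:
SELECT a.title, b.name AS agent
FROM tickets a
LEFT JOIN agents b ON a.agent_id = b.id

Result:
title          | agent
---------------+------
Slow page load | Iris 
Race condition | Helen
Login fails    | NULL 
Wrong total    | Hank 


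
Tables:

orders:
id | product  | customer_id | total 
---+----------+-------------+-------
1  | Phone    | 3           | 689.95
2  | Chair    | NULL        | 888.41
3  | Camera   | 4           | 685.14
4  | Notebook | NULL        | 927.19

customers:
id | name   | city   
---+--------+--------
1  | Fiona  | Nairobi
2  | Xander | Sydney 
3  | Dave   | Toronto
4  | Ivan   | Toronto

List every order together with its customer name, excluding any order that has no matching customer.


INNER JOIN keeps only orders rows whose customer_id matches an id in customers. Walk through each order:
  - order 1 (Phone): customer_id=3 -> matches Dave
  - order 2 (Chair): customer_id=NULL, no match -> dropped
  - order 3 (Camera): customer_id=4 -> matches Ivan
  - order 4 (Notebook): customer_id=NULL, no match -> dropped
So 2 of 4 rows are dropped.

SQL:
SELECT a.product, b.name AS customer
FROM orders a
INNER JOIN customers b ON a.customer_id = b.id

Result:
product | customer
--------+---------
Phone   | Dave    
Camera  | Ivan    


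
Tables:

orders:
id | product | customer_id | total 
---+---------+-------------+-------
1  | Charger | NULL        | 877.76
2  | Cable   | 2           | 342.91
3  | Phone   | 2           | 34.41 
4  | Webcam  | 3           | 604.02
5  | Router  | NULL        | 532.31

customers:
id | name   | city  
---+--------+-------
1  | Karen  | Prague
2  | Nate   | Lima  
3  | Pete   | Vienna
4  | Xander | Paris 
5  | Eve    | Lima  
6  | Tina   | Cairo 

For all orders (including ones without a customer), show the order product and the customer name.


LEFT JOIN keeps every row from orders (the left table); where customer_id has no match in customers, the customer columns become NULL. Walk through each order:
  - order 1 (Charger): customer_id=NULL, no match -> kept with NULL
  - order 2 (Cable): customer_id=2 -> matches Nate
  - order 3 (Phone): customer_id=2 -> matches Nate
  - order 4 (Webcam): customer_id=3 -> matches Pete
  - order 5 (Router): customer_id=NULL, no match -> kept with NULL
All 5 rows appear; 2 have NULL customer.

SQL:
SELECT a.product, b.name AS customer
FROM orders a
LEFT JOIN customers b ON a.customer_id = b.id

Result:
product | customer
--------+---------
Charger | NULL    
Cable   | Nate    
Phone   | Nate    
Webcam  | Pete    
Router  | NULL    


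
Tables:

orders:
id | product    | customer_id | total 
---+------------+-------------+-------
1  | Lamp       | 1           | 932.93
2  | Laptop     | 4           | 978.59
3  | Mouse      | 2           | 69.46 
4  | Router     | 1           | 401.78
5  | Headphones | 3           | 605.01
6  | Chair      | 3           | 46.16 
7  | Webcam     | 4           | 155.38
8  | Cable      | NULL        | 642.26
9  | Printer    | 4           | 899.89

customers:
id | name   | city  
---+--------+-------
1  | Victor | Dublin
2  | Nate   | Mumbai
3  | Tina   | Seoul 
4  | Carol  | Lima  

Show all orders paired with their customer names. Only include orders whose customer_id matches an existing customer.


INNER JOIN keeps only orders rows whose customer_id matches an id in customers. Walk through each order:
  - order 1 (Lamp): customer_id=1 -> matches Victor
  - order 2 (Laptop): customer_id=4 -> matches Carol
  - order 3 (Mouse): customer_id=2 -> matches Nate
  - order 4 (Router): customer_id=1 -> matches Victor
  - order 5 (Headphones): customer_id=3 -> matches Tina
  - order 6 (Chair): customer_id=3 -> matches Tina
  - order 7 (Webcam): customer_id=4 -> matches Carol
  - order 8 (Cable): customer_id=NULL, no match -> dropped
  - order 9 (Printer): customer_id=4 -> matches Carol
So 1 of 9 rows is dropped.

SQL:
SELECT a.product, b.name AS customer
FROM orders a
INNER JOIN customers b ON a.customer_id = b.id

Result:
product    | customer
-----------+---------
Lamp       | Victor  
Laptop     | Carol   
Mouse      | Nate    
Router     | Victor  
Headphones | Tina    
Chair      | Tina    
Webcam     | Carol   
Printer    | Carol   


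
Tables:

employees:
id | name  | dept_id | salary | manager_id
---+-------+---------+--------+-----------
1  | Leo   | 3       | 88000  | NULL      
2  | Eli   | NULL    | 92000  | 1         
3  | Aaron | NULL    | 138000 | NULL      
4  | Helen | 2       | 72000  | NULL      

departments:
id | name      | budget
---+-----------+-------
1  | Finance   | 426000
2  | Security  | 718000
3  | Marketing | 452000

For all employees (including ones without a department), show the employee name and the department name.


LEFT JOIN keeps every row from employees (the left table); where dept_id has no match in departments, the department columns become NULL. Walk through each employee:
  - employee 1 (Leo): dept_id=3 -> matches Marketing
  - employee 2 (Eli): dept_id=NULL, no match -> kept with NULL
  - employee 3 (Aaron): dept_id=NULL, no match -> kept with NULL
  - employee 4 (Helen): dept_id=2 -> matches Security
All 4 rows appear; 2 have NULL department.

SQL:
SELECT a.name, b.name AS department
FROM employees a
LEFT JOIN departments b ON a.dept_id = b.id

Result:
name  | department
------+-----------
Leo   | Marketing 
Eli   | NULL      
Aaron | NULL      
Helen | Security  


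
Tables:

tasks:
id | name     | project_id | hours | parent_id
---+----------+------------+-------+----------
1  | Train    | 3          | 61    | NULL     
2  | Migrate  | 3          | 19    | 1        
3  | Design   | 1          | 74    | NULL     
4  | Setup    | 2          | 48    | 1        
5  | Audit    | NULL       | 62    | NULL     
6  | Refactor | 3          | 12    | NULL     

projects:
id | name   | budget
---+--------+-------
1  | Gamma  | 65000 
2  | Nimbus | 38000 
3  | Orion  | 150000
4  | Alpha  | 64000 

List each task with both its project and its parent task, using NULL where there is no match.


Two LEFT JOINs from the same base table tasks: one to projects via project_id, one to tasks itself via parent_id. Both are LEFT so every task is preserved.
Match against projects:
  - task 1 (Train): project_id=3 -> matches Orion
  - task 2 (Migrate): project_id=3 -> matches Orion
  - task 3 (Design): project_id=1 -> matches Gamma
  - task 4 (Setup): project_id=2 -> matches Nimbus
  - task 5 (Audit): project_id=NULL, no match -> kept with NULL
  - task 6 (Refactor): project_id=3 -> matches Orion
Match against tasks (self):
  - task 1 (Train): parent_id=NULL -> NULL
  - task 2 (Migrate): parent_id=1 -> Train
  - task 3 (Design): parent_id=NULL -> NULL
  - task 4 (Setup): parent_id=1 -> Train
  - task 5 (Audit): parent_id=NULL -> NULL
  - task 6 (Refactor): parent_id=NULL -> NULL

SQL:
SELECT a.name, b.name AS project, c.name AS parent
FROM tasks a
LEFT JOIN projects b ON a.project_id = b.id
LEFT JOIN tasks c ON a.parent_id = c.id

Result:
name     | project | parent
---------+---------+-------
Train    | Orion   | NULL  
Migrate  | Orion   | Train 
Design   | Gamma   | NULL  
Setup    | Nimbus  | Train 
Audit    | NULL    | NULL  
Refactor | Orion   | NULL  


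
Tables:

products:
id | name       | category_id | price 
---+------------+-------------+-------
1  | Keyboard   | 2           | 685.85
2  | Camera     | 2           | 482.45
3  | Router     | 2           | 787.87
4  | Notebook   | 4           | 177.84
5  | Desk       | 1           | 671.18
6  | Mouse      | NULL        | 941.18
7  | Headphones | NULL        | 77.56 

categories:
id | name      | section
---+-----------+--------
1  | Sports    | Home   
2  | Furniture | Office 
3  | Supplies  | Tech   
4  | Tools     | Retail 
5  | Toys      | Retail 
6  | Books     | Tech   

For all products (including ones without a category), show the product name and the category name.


LEFT JOIN keeps every row from products (the left table); where category_id has no match in categories, the category columns become NULL. Walk through each product:
  - product 1 (Keyboard): category_id=2 -> matches Furniture
  - product 2 (Camera): category_id=2 -> matches Furniture
  - product 3 (Router): category_id=2 -> matches Furniture
  - product 4 (Notebook): category_id=4 -> matches Tools
  - product 5 (Desk): category_id=1 -> matches Sports
  - product 6 (Mouse): category_id=NULL, no match -> kept with NULL
  - product 7 (Headphones): category_id=NULL, no match -> kept with NULL
All 7 rows appear; 2 have NULL category.

SQL:
SELECT a.name, b.name AS category
FROM products a
LEFT JOIN categories b ON a.category_id = b.id

Result:
name       | category 
-----------+----------
Keyboard   | Furniture
Camera     | Furniture
Router     | Furniture
Notebook   | Tools    
Desk       | Sports   
Mouse      | NULL     
Headphones | NULL     


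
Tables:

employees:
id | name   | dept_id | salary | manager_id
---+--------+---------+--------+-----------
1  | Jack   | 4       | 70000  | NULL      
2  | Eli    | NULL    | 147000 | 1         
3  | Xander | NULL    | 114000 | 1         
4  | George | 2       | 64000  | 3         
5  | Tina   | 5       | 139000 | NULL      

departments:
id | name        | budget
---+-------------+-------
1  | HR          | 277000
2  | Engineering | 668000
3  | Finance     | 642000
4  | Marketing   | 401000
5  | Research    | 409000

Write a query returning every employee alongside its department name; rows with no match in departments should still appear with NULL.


LEFT JOIN keeps every row from employees (the left table); where dept_id has no match in departments, the department columns become NULL. Walk through each employee:
  - employee 1 (Jack): dept_id=4 -> matches Marketing
  - employee 2 (Eli): dept_id=NULL, no match -> kept with NULL
  - employee 3 (Xander): dept_id=NULL, no match -> kept with NULL
  - employee 4 (George): dept_id=2 -> matches Engineering
  - employee 5 (Tina): dept_id=5 -> matches Research
All 5 rows appear; 2 have NULL department.

SQL:
SELECT a.name, b.name AS department
FROM employees a
LEFT JOIN departments b ON a.dept_id = b.id

Result:
name   | department 
-------+------------
Jack   | Marketing  
Eli    | NULL       
Xander | NULL       
George | Engineering
Tina   | Research   


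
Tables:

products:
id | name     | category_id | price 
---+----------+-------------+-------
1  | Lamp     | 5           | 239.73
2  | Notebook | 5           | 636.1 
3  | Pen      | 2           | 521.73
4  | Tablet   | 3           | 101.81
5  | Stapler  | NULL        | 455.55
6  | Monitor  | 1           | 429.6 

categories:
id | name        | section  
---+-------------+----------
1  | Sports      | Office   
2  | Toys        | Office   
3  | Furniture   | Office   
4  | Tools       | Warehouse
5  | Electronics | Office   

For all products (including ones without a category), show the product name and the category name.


LEFT JOIN keeps every row from products (the left table); where category_id has no match in categories, the category columns become NULL. Walk through each product:
  - product 1 (Lamp): category_id=5 -> matches Electronics
  - product 2 (Notebook): category_id=5 -> matches Electronics
  - product 3 (Pen): category_id=2 -> matches Toys
  - product 4 (Tablet): category_id=3 -> matches Furniture
  - product 5 (Stapler): category_id=NULL, no match -> kept with NULL
  - product 6 (Monitor): category_id=1 -> matches Sports
All 6 rows appear; 1 has NULL category.

SQL:
SELECT a.name, b.name AS category
FROM products a
LEFT JOIN categories b ON a.category_id = b.id

Result:
name     | category   
---------+------------
Lamp     | Electronics
Notebook | Electronics
Pen      | Toys       
Tablet   | Furniture  
Stapler  | NULL       
Monitor  | Sports     


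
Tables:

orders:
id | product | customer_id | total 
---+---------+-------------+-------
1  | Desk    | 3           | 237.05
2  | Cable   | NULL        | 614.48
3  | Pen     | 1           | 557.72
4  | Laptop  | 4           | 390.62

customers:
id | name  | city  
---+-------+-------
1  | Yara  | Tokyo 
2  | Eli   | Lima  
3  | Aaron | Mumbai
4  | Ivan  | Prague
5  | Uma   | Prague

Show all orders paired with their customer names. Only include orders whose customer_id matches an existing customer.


INNER JOIN keeps only orders rows whose customer_id matches an id in customers. Walk through each order:
  - order 1 (Desk): customer_id=3 -> matches Aaron
  - order 2 (Cable): customer_id=NULL, no match -> dropped
  - order 3 (Pen): customer_id=1 -> matches Yara
  - order 4 (Laptop): customer_id=4 -> matches Ivan
So 1 of 4 rows is dropped.

SQL:
SELECT a.product, b.name AS customer
FROM orders a
INNER JOIN customers b ON a.customer_id = b.id

Result:
product | customer
--------+---------
Desk    | Aaron   
Pen     | Yara    
Laptop  | Ivan    
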